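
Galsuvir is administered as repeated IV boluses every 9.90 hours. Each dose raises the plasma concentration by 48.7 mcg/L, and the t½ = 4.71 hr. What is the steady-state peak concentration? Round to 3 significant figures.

63.5 mcg/L

k = ln 2 / 4.71 = 0.1472 hr⁻¹
Fraction remaining after one interval: e^(−kτ) = e^(−0.1472 × 9.90) = 0.2329
R = 1 / (1 − 0.2329) = 1.304
Css,max = 48.7 × 1.304 ≈ 63.5 mcg/L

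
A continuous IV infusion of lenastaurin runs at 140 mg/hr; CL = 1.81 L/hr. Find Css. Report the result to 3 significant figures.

Css = infusion rate / CL = 140 / 1.81 ≈ 77.3 µg/mL

77.3 µg/mL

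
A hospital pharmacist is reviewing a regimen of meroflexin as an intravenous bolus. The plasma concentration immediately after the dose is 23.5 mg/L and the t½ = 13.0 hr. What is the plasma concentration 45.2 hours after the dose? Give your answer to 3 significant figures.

k = ln 2 / 13.0 = 0.05332 hr⁻¹
45.2 hr is 3.477 half-lives, so C = 23.5 × (1/2)^3.477 = 23.5 × 0.08981 ≈ 2.11 mg/L

2.11 mg/L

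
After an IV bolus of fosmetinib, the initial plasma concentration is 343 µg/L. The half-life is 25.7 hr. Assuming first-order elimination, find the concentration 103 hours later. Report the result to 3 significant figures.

k = ln 2 / 25.7 = 0.02697 hr⁻¹
103 hr is 4.008 half-lives, so C = 343 × (1/2)^4.008 = 343 × 0.06216 ≈ 21.3 µg/L

21.3 µg/L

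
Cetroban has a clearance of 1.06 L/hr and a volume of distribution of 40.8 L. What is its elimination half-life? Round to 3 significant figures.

26.7 hours

k = CL / V = 1.06 / 40.8 = 0.02598 hr⁻¹
t½ = ln 2 / k = ln 2 / 0.02598 ≈ 26.7 hours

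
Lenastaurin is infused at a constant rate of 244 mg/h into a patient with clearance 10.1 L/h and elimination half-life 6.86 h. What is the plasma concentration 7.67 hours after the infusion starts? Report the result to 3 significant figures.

Css = rate / CL = 244 / 10.1 = 24.16 µg/mL
k = ln 2 / 6.86 = 0.1010 h⁻¹
C(t) = Css (1 − e^(−kt)) = 24.16 × (1 − e^(−0.7750)) = 24.16 × 0.5393 ≈ 13.0 µg/mL

13.0 µg/mL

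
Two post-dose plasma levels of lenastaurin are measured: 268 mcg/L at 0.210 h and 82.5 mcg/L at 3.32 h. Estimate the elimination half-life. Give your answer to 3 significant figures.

1.83 hours

k = ln(C₁/C₂) / (t₂ − t₁) = ln(268/82.5) / (3.32 − 0.210)
  = 1.178 / 3.110 = 0.3788 h⁻¹
t½ = ln 2 / k = ln 2 / 0.3788 ≈ 1.83 hours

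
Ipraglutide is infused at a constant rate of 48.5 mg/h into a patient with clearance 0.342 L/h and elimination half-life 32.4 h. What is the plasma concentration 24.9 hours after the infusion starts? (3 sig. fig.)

Css = rate / CL = 48.5 / 0.342 = 141.8 µg/mL
k = ln 2 / 32.4 = 0.02139 h⁻¹
C(t) = Css (1 − e^(−kt)) = 141.8 × (1 − e^(−0.5327)) = 141.8 × 0.4130 ≈ 58.6 µg/mL

58.6 µg/mL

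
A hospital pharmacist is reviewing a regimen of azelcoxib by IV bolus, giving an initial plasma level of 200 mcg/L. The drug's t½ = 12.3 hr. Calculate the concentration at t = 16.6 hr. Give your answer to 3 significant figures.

78.5 mcg/L

k = ln 2 / 12.3 = 0.05635 hr⁻¹
C(t) = C₀ e^(−kt) = 200 × e^(−0.05635 × 16.6) = 200 × e^(−0.9355) = 200 × 0.3924 ≈ 78.5 mcg/L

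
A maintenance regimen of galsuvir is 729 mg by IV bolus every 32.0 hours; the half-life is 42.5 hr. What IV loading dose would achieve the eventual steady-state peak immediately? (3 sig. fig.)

1790 mg

k = ln 2 / 42.5 = 0.01631 hr⁻¹
Accumulation ratio R = 1 / (1 − e^(−kτ)) = 1 / (1 − e^(−0.01631×32.0)) = 1 / (1 − 0.5934) = 2.459
Loading dose = maintenance dose × R = 729 × 2.459 ≈ 1790 mg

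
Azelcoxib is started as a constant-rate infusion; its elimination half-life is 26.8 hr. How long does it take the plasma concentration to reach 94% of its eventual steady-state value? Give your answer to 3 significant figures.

109 hours

k = ln 2 / 26.8 = 0.02586 hr⁻¹
f = 1 − e^(−kt)  ⇒  t = −ln(1 − f) / k
t = −ln(1 − 0.94) / 0.02586 = 2.813 / 0.02586 ≈ 109 hours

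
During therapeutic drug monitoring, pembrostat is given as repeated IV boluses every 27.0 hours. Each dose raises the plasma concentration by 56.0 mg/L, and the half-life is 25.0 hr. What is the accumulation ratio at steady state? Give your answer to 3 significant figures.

1.90

k = ln 2 / 25.0 = 0.02773 hr⁻¹
Fraction remaining after one interval: e^(−kτ) = e^(−0.02773 × 27.0) = 0.4730
R = 1 / (1 − 0.4730) = 1 / 0.5270 ≈ 1.90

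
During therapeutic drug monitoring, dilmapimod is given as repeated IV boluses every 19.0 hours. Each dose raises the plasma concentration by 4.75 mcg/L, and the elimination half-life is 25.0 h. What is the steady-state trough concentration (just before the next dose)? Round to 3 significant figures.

k = ln 2 / 25.0 = 0.02773 h⁻¹
Fraction remaining after one interval: e^(−kτ) = e^(−0.02773 × 19.0) = 0.5905
R = 1 / (1 − 0.5905) = 2.442
Css,max = 4.75 × 2.442 = 11.60 mcg/L
Css,min = Css,max × e^(−kτ) = 11.60 × 0.5905 ≈ 6.85 mcg/L

6.85 mcg/L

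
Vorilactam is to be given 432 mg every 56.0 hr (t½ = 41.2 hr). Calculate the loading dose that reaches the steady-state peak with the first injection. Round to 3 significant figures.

708 mg

k = ln 2 / 41.2 = 0.01682 hr⁻¹
Accumulation ratio R = 1 / (1 − e^(−kτ)) = 1 / (1 − e^(−0.01682×56.0)) = 1 / (1 − 0.3898) = 1.639
Loading dose = maintenance dose × R = 432 × 1.639 ≈ 708 mg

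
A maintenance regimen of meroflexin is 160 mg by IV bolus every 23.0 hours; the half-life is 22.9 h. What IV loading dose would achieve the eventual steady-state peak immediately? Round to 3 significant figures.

319 mg

k = ln 2 / 22.9 = 0.03027 h⁻¹
Accumulation ratio R = 1 / (1 − e^(−kτ)) = 1 / (1 − e^(−0.03027×23.0)) = 1 / (1 − 0.4985) = 1.994
Loading dose = maintenance dose × R = 160 × 1.994 ≈ 319 mg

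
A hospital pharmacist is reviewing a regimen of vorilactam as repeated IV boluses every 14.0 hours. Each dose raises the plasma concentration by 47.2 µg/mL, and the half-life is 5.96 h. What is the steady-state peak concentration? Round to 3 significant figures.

k = ln 2 / 5.96 = 0.1163 h⁻¹
Fraction remaining after one interval: e^(−kτ) = e^(−0.1163 × 14.0) = 0.1963
R = 1 / (1 − 0.1963) = 1.244
Css,max = 47.2 × 1.244 ≈ 58.7 µg/mL

58.7 µg/mL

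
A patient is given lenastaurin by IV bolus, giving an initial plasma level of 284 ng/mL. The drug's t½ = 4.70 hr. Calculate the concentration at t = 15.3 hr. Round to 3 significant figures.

k = ln 2 / 4.70 = 0.1475 hr⁻¹
C(t) = C₀ e^(−kt) = 284 × e^(−0.1475 × 15.3) = 284 × e^(−2.256) = 284 × 0.1047 ≈ 29.7 ng/mL

29.7 ng/mL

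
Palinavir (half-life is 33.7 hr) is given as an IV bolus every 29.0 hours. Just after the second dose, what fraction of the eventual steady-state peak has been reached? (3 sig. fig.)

k = ln 2 / 33.7 = 0.02057 hr⁻¹
f_n = 1 − e^(−nkτ) = 1 − e^(−2 × 0.02057 × 29.0) = 1 − e^(−1.193) = 1 − 0.3033 ≈ 0.697

0.697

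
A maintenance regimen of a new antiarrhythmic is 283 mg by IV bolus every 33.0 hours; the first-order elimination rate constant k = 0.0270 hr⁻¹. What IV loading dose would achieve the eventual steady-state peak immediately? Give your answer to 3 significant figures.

Accumulation ratio R = 1 / (1 − e^(−kτ)) = 1 / (1 − e^(−0.02700×33.0)) = 1 / (1 − 0.4102) = 1.696
Loading dose = maintenance dose × R = 283 × 1.696 ≈ 480 mg

480 mg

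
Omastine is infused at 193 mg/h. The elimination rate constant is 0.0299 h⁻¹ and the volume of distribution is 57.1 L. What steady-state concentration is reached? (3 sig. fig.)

113 µg/mL

CL = k · V = 0.0299 × 57.1 = 1.707 L/h
Css = rate / CL = 193 / 1.707 ≈ 113 µg/mL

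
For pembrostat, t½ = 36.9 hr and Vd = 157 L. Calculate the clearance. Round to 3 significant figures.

k = ln 2 / t½ = ln 2 / 36.9 = 0.01878 hr⁻¹
CL = k · V = 0.01878 × 157 ≈ 2.95 L/hr

2.95 L/hr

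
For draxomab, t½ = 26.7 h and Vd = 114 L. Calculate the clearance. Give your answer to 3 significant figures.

k = ln 2 / t½ = ln 2 / 26.7 = 0.02596 h⁻¹
CL = k · V = 0.02596 × 114 ≈ 2.96 L/h

2.96 L/h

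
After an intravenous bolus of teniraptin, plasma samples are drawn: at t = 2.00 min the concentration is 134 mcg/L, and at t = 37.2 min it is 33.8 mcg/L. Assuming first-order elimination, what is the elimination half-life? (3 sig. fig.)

17.7 minutes

k = ln(C₁/C₂) / (t₂ − t₁) = ln(134/33.8) / (37.2 − 2.00)
  = 1.377 / 35.20 = 0.03913 min⁻¹
t½ = ln 2 / k = ln 2 / 0.03913 ≈ 17.7 minutes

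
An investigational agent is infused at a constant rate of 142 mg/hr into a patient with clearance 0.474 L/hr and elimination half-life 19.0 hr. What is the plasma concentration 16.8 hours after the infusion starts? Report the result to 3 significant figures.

137 µg/mL

Css = rate / CL = 142 / 0.474 = 299.6 µg/mL
k = ln 2 / 19.0 = 0.03648 hr⁻¹
C(t) = Css (1 − e^(−kt)) = 299.6 × (1 − e^(−0.6129)) = 299.6 × 0.4582 ≈ 137 µg/mL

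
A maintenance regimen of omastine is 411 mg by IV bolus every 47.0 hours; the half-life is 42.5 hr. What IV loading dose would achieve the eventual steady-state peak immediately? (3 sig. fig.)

768 mg

k = ln 2 / 42.5 = 0.01631 hr⁻¹
Accumulation ratio R = 1 / (1 − e^(−kτ)) = 1 / (1 − e^(−0.01631×47.0)) = 1 / (1 − 0.4646) = 1.868
Loading dose = maintenance dose × R = 411 × 1.868 ≈ 768 mg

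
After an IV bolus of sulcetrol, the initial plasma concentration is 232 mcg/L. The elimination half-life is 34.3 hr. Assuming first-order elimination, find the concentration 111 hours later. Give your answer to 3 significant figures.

24.6 mcg/L

k = ln 2 / 34.3 = 0.02021 hr⁻¹
111 hr is 3.236 half-lives, so C = 232 × (1/2)^3.236 = 232 × 0.1061 ≈ 24.6 mcg/L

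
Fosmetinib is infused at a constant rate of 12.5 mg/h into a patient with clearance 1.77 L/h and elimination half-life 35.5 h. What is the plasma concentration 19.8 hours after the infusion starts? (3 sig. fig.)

2.26 µg/mL

Css = rate / CL = 12.5 / 1.77 = 7.062 µg/mL
k = ln 2 / 35.5 = 0.01953 h⁻¹
C(t) = Css (1 − e^(−kt)) = 7.062 × (1 − e^(−0.3866)) = 7.062 × 0.3206 ≈ 2.26 µg/mL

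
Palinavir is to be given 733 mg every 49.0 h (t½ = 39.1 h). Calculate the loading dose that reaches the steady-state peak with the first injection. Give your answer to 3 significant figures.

1260 mg

k = ln 2 / 39.1 = 0.01773 h⁻¹
Accumulation ratio R = 1 / (1 − e^(−kτ)) = 1 / (1 − e^(−0.01773×49.0)) = 1 / (1 − 0.4195) = 1.723
Loading dose = maintenance dose × R = 733 × 1.723 ≈ 1260 mg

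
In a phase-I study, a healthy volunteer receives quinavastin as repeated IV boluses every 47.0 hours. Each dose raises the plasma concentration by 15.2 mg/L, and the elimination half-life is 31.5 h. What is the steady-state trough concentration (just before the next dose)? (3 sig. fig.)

k = ln 2 / 31.5 = 0.02200 h⁻¹
Fraction remaining after one interval: e^(−kτ) = e^(−0.02200 × 47.0) = 0.3555
R = 1 / (1 − 0.3555) = 1.552
Css,max = 15.2 × 1.552 = 23.58 mg/L
Css,min = Css,max × e^(−kτ) = 23.58 × 0.3555 ≈ 8.38 mg/L

8.38 mg/L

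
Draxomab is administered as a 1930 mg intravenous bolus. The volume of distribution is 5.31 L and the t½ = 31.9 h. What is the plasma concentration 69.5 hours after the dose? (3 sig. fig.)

80.3 mg/L

C₀ = dose / V = 1930 / 5.31 = 363.5 mg/L
k = ln 2 / 31.9 = 0.02173 h⁻¹
C(t) = C₀ e^(−kt) = 363.5 × e^(−0.02173 × 69.5) = 363.5 × e^(−1.510) = 363.5 × 0.2209 ≈ 80.3 mg/L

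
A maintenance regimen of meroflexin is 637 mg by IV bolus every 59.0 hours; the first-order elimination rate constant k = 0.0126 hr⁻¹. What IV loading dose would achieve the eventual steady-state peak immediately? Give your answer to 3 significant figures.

1210 mg

Accumulation ratio R = 1 / (1 − e^(−kτ)) = 1 / (1 − e^(−0.01260×59.0)) = 1 / (1 − 0.4755) = 1.907
Loading dose = maintenance dose × R = 637 × 1.907 ≈ 1210 mg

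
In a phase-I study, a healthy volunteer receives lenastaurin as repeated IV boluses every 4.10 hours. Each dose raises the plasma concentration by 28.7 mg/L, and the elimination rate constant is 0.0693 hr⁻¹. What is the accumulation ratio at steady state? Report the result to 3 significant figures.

Fraction remaining after one interval: e^(−kτ) = e^(−0.06930 × 4.10) = 0.7527
R = 1 / (1 − 0.7527) = 1 / 0.2473 ≈ 4.04

4.04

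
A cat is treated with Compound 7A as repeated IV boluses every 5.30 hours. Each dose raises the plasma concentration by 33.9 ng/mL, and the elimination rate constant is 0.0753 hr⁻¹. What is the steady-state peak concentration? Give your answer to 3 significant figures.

Fraction remaining after one interval: e^(−kτ) = e^(−0.07530 × 5.30) = 0.6709
R = 1 / (1 − 0.6709) = 3.039
Css,max = 33.9 × 3.039 ≈ 103 ng/mL

103 ng/mL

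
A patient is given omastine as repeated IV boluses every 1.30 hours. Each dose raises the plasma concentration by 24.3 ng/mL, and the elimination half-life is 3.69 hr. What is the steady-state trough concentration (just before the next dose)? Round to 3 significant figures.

k = ln 2 / 3.69 = 0.1878 hr⁻¹
Fraction remaining after one interval: e^(−kτ) = e^(−0.1878 × 1.30) = 0.7833
R = 1 / (1 − 0.7833) = 4.615
Css,max = 24.3 × 4.615 = 112.2 ng/mL
Css,min = Css,max × e^(−kτ) = 112.2 × 0.7833 ≈ 87.9 ng/mL

87.9 ng/mL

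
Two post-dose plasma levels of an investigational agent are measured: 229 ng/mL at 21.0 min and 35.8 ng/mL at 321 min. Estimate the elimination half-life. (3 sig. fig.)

k = ln(C₁/C₂) / (t₂ − t₁) = ln(229/35.8) / (321 − 21.0)
  = 1.856 / 300.0 = 0.006186 min⁻¹
t½ = ln 2 / k = ln 2 / 0.006186 ≈ 112 minutes

112 minutes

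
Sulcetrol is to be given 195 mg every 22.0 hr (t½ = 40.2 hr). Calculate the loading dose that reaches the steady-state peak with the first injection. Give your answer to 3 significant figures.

k = ln 2 / 40.2 = 0.01724 hr⁻¹
Accumulation ratio R = 1 / (1 − e^(−kτ)) = 1 / (1 − e^(−0.01724×22.0)) = 1 / (1 − 0.6843) = 3.168
Loading dose = maintenance dose × R = 195 × 3.168 ≈ 618 mg

618 mg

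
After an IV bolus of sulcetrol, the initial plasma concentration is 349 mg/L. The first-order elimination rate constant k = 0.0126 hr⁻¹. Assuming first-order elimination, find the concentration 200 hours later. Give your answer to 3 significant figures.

C(t) = C₀ e^(−kt) = 349 × e^(−0.01260 × 200) = 349 × e^(−2.520) = 349 × 0.08046 ≈ 28.1 mg/L

28.1 mg/L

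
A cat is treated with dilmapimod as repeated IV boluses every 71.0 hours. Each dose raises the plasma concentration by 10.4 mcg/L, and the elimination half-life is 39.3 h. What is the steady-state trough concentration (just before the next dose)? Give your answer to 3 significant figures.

k = ln 2 / 39.3 = 0.01764 h⁻¹
Fraction remaining after one interval: e^(−kτ) = e^(−0.01764 × 71.0) = 0.2859
R = 1 / (1 − 0.2859) = 1.400
Css,max = 10.4 × 1.400 = 14.56 mcg/L
Css,min = Css,max × e^(−kτ) = 14.56 × 0.2859 ≈ 4.16 mcg/L

4.16 mcg/L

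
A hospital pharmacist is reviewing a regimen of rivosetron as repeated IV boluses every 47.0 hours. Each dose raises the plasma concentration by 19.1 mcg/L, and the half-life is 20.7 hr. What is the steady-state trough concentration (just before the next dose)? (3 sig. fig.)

k = ln 2 / 20.7 = 0.03349 hr⁻¹
Fraction remaining after one interval: e^(−kτ) = e^(−0.03349 × 47.0) = 0.2073
R = 1 / (1 − 0.2073) = 1.261
Css,max = 19.1 × 1.261 = 24.09 mcg/L
Css,min = Css,max × e^(−kτ) = 24.09 × 0.2073 ≈ 4.99 mcg/L

4.99 mcg/L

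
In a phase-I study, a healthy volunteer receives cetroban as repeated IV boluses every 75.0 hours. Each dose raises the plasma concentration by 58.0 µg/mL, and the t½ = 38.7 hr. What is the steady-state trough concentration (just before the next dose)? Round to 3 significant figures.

20.5 µg/mL

k = ln 2 / 38.7 = 0.01791 hr⁻¹
Fraction remaining after one interval: e^(−kτ) = e^(−0.01791 × 75.0) = 0.2610
R = 1 / (1 − 0.2610) = 1.353
Css,max = 58.0 × 1.353 = 78.48 µg/mL
Css,min = Css,max × e^(−kτ) = 78.48 × 0.2610 ≈ 20.5 µg/mL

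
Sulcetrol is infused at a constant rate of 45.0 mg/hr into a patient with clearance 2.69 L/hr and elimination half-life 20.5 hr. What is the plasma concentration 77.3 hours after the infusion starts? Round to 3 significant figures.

15.5 µg/mL

Css = rate / CL = 45.0 / 2.69 = 16.73 µg/mL
k = ln 2 / 20.5 = 0.03381 hr⁻¹
C(t) = Css (1 − e^(−kt)) = 16.73 × (1 − e^(−2.614)) = 16.73 × 0.9267 ≈ 15.5 µg/mL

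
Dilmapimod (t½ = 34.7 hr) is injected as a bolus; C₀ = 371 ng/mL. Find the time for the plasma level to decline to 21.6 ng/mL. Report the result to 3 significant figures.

142 hours

k = ln 2 / 34.7 = 0.01998 hr⁻¹
C(t) = C₀ e^(−kt)  ⇒  t = ln(C₀/C) / k
t = ln(371/21.6) / 0.01998 = 2.844 / 0.01998 ≈ 142 hours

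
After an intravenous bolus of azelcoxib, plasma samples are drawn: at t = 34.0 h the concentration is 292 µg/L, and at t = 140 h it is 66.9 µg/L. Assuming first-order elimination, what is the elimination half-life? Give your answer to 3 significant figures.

k = ln(C₁/C₂) / (t₂ − t₁) = ln(292/66.9) / (140 − 34.0)
  = 1.474 / 106.0 = 0.01390 h⁻¹
t½ = ln 2 / k = ln 2 / 0.01390 ≈ 49.9 hours

49.9 hours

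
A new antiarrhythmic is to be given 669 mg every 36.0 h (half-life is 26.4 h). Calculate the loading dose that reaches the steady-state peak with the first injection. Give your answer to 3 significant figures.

1090 mg

k = ln 2 / 26.4 = 0.02626 h⁻¹
Accumulation ratio R = 1 / (1 − e^(−kτ)) = 1 / (1 − e^(−0.02626×36.0)) = 1 / (1 − 0.3886) = 1.636
Loading dose = maintenance dose × R = 669 × 1.636 ≈ 1090 mg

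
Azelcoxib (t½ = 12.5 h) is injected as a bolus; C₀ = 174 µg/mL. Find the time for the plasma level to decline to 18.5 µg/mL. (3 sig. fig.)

40.4 hours

k = ln 2 / 12.5 = 0.05545 h⁻¹
C(t) = C₀ e^(−kt)  ⇒  t = ln(C₀/C) / k
t = ln(174/18.5) / 0.05545 = 2.241 / 0.05545 ≈ 40.4 hours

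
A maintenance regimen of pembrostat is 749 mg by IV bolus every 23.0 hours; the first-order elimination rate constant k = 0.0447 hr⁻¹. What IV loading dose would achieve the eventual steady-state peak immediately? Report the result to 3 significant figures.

Accumulation ratio R = 1 / (1 − e^(−kτ)) = 1 / (1 − e^(−0.04470×23.0)) = 1 / (1 − 0.3577) = 1.557
Loading dose = maintenance dose × R = 749 × 1.557 ≈ 1170 mg

1170 mg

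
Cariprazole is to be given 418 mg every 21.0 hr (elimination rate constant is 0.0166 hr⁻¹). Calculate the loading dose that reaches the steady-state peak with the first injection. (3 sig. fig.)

1420 mg

Accumulation ratio R = 1 / (1 − e^(−kτ)) = 1 / (1 − e^(−0.01660×21.0)) = 1 / (1 − 0.7057) = 3.398
Loading dose = maintenance dose × R = 418 × 3.398 ≈ 1420 mg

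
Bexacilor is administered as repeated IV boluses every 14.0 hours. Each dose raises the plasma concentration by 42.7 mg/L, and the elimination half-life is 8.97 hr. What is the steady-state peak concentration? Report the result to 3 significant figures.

64.6 mg/L

k = ln 2 / 8.97 = 0.07727 hr⁻¹
Fraction remaining after one interval: e^(−kτ) = e^(−0.07727 × 14.0) = 0.3390
R = 1 / (1 − 0.3390) = 1.513
Css,max = 42.7 × 1.513 ≈ 64.6 mg/L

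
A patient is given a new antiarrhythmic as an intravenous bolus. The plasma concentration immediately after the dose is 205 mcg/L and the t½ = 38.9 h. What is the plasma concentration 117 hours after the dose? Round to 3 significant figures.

k = ln 2 / 38.9 = 0.01782 h⁻¹
C(t) = C₀ e^(−kt) = 205 × e^(−0.01782 × 117) = 205 × e^(−2.085) = 205 × 0.1243 ≈ 25.5 mcg/L

25.5 mcg/L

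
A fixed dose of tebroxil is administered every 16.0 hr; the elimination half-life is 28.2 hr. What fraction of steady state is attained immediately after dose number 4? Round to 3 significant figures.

k = ln 2 / 28.2 = 0.02458 hr⁻¹
f_n = 1 − e^(−nkτ) = 1 − e^(−4 × 0.02458 × 16.0) = 1 − e^(−1.573) = 1 − 0.2074 ≈ 0.793

0.793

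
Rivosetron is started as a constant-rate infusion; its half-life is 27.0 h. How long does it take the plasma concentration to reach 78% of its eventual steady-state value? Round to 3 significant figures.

k = ln 2 / 27.0 = 0.02567 h⁻¹
f = 1 − e^(−kt)  ⇒  t = −ln(1 − f) / k
t = −ln(1 − 0.78) / 0.02567 = 1.514 / 0.02567 ≈ 59.0 hours

59.0 hours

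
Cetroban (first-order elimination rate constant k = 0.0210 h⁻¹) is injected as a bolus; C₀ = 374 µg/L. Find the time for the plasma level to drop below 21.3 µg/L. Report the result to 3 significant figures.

C(t) = C₀ e^(−kt)  ⇒  t = ln(C₀/C) / k
t = ln(374/21.3) / 0.02100 = 2.866 / 0.02100 ≈ 136 hours

136 hours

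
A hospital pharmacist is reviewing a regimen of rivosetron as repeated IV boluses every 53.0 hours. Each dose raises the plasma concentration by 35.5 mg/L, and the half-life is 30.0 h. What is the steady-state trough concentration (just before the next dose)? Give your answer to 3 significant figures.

14.8 mg/L

k = ln 2 / 30.0 = 0.02310 h⁻¹
Fraction remaining after one interval: e^(−kτ) = e^(−0.02310 × 53.0) = 0.2939
R = 1 / (1 − 0.2939) = 1.416
Css,max = 35.5 × 1.416 = 50.28 mg/L
Css,min = Css,max × e^(−kτ) = 50.28 × 0.2939 ≈ 14.8 mg/L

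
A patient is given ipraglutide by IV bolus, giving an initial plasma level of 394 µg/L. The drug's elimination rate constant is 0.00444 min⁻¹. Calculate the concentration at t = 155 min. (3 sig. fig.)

C(t) = C₀ e^(−kt) = 394 × e^(−0.004440 × 155) = 394 × e^(−0.6882) = 394 × 0.5025 ≈ 198 µg/L

198 µg/L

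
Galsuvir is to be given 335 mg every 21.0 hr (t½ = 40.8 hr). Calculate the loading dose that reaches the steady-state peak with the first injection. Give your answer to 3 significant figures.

k = ln 2 / 40.8 = 0.01699 hr⁻¹
Accumulation ratio R = 1 / (1 − e^(−kτ)) = 1 / (1 − e^(−0.01699×21.0)) = 1 / (1 − 0.6999) = 3.333
Loading dose = maintenance dose × R = 335 × 3.333 ≈ 1120 mg

1120 mg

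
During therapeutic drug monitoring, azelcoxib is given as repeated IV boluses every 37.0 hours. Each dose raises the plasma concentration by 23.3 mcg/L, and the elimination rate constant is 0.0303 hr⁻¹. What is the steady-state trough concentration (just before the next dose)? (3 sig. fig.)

Fraction remaining after one interval: e^(−kτ) = e^(−0.03030 × 37.0) = 0.3259
R = 1 / (1 − 0.3259) = 1.484
Css,max = 23.3 × 1.484 = 34.57 mcg/L
Css,min = Css,max × e^(−kτ) = 34.57 × 0.3259 ≈ 11.3 mcg/L

11.3 mcg/L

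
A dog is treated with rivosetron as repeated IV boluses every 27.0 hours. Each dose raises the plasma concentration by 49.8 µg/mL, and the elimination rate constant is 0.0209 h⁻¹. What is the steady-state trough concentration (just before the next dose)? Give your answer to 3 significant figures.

Fraction remaining after one interval: e^(−kτ) = e^(−0.02090 × 27.0) = 0.5688
R = 1 / (1 − 0.5688) = 2.319
Css,max = 49.8 × 2.319 = 115.5 µg/mL
Css,min = Css,max × e^(−kτ) = 115.5 × 0.5688 ≈ 65.7 µg/mL

65.7 µg/mL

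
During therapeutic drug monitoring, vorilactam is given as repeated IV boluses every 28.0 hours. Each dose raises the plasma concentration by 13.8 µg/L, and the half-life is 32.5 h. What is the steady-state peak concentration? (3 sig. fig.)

30.7 µg/L

k = ln 2 / 32.5 = 0.02133 h⁻¹
Fraction remaining after one interval: e^(−kτ) = e^(−0.02133 × 28.0) = 0.5504
R = 1 / (1 − 0.5504) = 2.224
Css,max = 13.8 × 2.224 ≈ 30.7 µg/L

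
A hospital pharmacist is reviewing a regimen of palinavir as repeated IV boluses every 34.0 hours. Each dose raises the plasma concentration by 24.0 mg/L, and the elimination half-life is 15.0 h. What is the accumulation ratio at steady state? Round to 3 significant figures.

1.26

k = ln 2 / 15.0 = 0.04621 h⁻¹
Fraction remaining after one interval: e^(−kτ) = e^(−0.04621 × 34.0) = 0.2078
R = 1 / (1 − 0.2078) = 1 / 0.7922 ≈ 1.26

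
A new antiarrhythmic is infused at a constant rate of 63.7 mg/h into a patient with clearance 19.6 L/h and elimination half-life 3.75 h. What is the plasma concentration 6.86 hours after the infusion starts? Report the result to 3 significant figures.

Css = rate / CL = 63.7 / 19.6 = 3.250 mg/L
k = ln 2 / 3.75 = 0.1848 h⁻¹
C(t) = Css (1 − e^(−kt)) = 3.250 × (1 − e^(−1.268)) = 3.250 × 0.7186 ≈ 2.34 mg/L

2.34 mg/L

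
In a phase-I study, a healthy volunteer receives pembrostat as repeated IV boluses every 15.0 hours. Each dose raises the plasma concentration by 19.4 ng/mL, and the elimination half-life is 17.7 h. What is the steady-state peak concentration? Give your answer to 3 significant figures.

43.7 ng/mL

k = ln 2 / 17.7 = 0.03916 h⁻¹
Fraction remaining after one interval: e^(−kτ) = e^(−0.03916 × 15.0) = 0.5558
R = 1 / (1 − 0.5558) = 2.251
Css,max = 19.4 × 2.251 ≈ 43.7 ng/mL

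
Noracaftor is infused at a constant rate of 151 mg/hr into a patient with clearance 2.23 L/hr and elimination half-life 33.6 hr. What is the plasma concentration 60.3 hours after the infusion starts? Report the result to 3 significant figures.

Css = rate / CL = 151 / 2.23 = 67.71 mg/L
k = ln 2 / 33.6 = 0.02063 hr⁻¹
C(t) = Css (1 − e^(−kt)) = 67.71 × (1 − e^(−1.244)) = 67.71 × 0.7118 ≈ 48.2 mg/L

48.2 mg/L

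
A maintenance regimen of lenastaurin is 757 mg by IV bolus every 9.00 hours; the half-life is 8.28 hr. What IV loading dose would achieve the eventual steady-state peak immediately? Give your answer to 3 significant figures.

1430 mg

k = ln 2 / 8.28 = 0.08371 hr⁻¹
Accumulation ratio R = 1 / (1 − e^(−kτ)) = 1 / (1 − e^(−0.08371×9.00)) = 1 / (1 − 0.4708) = 1.889
Loading dose = maintenance dose × R = 757 × 1.889 ≈ 1430 mg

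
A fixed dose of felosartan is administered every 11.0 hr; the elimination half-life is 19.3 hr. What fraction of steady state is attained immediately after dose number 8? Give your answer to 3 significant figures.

0.958

k = ln 2 / 19.3 = 0.03591 hr⁻¹
f_n = 1 − e^(−nkτ) = 1 − e^(−8 × 0.03591 × 11.0) = 1 − e^(−3.160) = 1 − 0.04241 ≈ 0.958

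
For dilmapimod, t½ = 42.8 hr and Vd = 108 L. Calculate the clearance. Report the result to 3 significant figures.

1.75 L/hr

k = ln 2 / t½ = ln 2 / 42.8 = 0.01620 hr⁻¹
CL = k · V = 0.01620 × 108 ≈ 1.75 L/hr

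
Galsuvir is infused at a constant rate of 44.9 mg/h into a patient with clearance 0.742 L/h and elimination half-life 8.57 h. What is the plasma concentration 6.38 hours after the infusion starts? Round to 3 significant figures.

Css = rate / CL = 44.9 / 0.742 = 60.51 mg/L
k = ln 2 / 8.57 = 0.08088 h⁻¹
C(t) = Css (1 − e^(−kt)) = 60.51 × (1 − e^(−0.5160)) = 60.51 × 0.4031 ≈ 24.4 mg/L

24.4 mg/L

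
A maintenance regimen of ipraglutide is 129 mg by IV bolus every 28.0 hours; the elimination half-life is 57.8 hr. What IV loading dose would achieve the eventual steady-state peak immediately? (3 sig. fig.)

452 mg

k = ln 2 / 57.8 = 0.01199 hr⁻¹
Accumulation ratio R = 1 / (1 − e^(−kτ)) = 1 / (1 − e^(−0.01199×28.0)) = 1 / (1 − 0.7148) = 3.506
Loading dose = maintenance dose × R = 129 × 3.506 ≈ 452 mg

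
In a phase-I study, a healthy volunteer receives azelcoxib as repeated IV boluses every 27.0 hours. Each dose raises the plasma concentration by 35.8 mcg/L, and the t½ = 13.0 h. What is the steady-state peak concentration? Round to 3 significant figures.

46.9 mcg/L

k = ln 2 / 13.0 = 0.05332 h⁻¹
Fraction remaining after one interval: e^(−kτ) = e^(−0.05332 × 27.0) = 0.2370
R = 1 / (1 − 0.2370) = 1.311
Css,max = 35.8 × 1.311 ≈ 46.9 mcg/L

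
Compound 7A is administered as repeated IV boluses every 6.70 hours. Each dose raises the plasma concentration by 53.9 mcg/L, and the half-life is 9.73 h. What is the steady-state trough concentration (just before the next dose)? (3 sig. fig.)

88.1 mcg/L

k = ln 2 / 9.73 = 0.07124 h⁻¹
Fraction remaining after one interval: e^(−kτ) = e^(−0.07124 × 6.70) = 0.6205
R = 1 / (1 − 0.6205) = 2.635
Css,max = 53.9 × 2.635 = 142.0 mcg/L
Css,min = Css,max × e^(−kτ) = 142.0 × 0.6205 ≈ 88.1 mcg/L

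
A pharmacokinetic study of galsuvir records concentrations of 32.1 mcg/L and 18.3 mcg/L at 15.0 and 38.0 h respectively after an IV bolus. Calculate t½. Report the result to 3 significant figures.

28.4 hours

k = ln(C₁/C₂) / (t₂ − t₁) = ln(32.1/18.3) / (38.0 − 15.0)
  = 0.5620 / 23.00 = 0.02443 h⁻¹
t½ = ln 2 / k = ln 2 / 0.02443 ≈ 28.4 hours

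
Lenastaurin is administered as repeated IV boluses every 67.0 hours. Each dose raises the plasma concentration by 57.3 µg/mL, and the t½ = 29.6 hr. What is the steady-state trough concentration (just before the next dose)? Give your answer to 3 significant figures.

k = ln 2 / 29.6 = 0.02342 hr⁻¹
Fraction remaining after one interval: e^(−kτ) = e^(−0.02342 × 67.0) = 0.2083
R = 1 / (1 − 0.2083) = 1.263
Css,max = 57.3 × 1.263 = 72.37 µg/mL
Css,min = Css,max × e^(−kτ) = 72.37 × 0.2083 ≈ 15.1 µg/mL

15.1 µg/mL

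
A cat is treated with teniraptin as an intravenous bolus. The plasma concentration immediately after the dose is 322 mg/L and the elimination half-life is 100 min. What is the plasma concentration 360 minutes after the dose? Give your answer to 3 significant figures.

26.6 mg/L

k = ln 2 / 100 = 0.006931 min⁻¹
C(t) = C₀ e^(−kt) = 322 × e^(−0.006931 × 360) = 322 × e^(−2.495) = 322 × 0.08247 ≈ 26.6 mg/L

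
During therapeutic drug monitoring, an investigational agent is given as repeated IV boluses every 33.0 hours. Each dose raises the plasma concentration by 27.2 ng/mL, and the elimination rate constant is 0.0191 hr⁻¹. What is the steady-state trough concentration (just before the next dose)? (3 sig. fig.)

31.0 ng/mL

Fraction remaining after one interval: e^(−kτ) = e^(−0.01910 × 33.0) = 0.5324
R = 1 / (1 − 0.5324) = 2.139
Css,max = 27.2 × 2.139 = 58.17 ng/mL
Css,min = Css,max × e^(−kτ) = 58.17 × 0.5324 ≈ 31.0 ng/mL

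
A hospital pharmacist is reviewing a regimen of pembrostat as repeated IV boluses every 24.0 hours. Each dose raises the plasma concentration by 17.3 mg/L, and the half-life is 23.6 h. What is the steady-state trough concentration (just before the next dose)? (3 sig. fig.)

16.9 mg/L

k = ln 2 / 23.6 = 0.02937 h⁻¹
Fraction remaining after one interval: e^(−kτ) = e^(−0.02937 × 24.0) = 0.4942
R = 1 / (1 − 0.4942) = 1.977
Css,max = 17.3 × 1.977 = 34.20 mg/L
Css,min = Css,max × e^(−kτ) = 34.20 × 0.4942 ≈ 16.9 mg/L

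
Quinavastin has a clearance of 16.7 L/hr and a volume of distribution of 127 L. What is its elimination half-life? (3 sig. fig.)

k = CL / V = 16.7 / 127 = 0.1315 hr⁻¹
t½ = ln 2 / k = ln 2 / 0.1315 ≈ 5.27 hours

5.27 hours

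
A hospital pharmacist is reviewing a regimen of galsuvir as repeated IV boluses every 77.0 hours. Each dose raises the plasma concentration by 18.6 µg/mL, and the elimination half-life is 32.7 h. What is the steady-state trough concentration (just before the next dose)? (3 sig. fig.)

4.52 µg/mL

k = ln 2 / 32.7 = 0.02120 h⁻¹
Fraction remaining after one interval: e^(−kτ) = e^(−0.02120 × 77.0) = 0.1955
R = 1 / (1 − 0.1955) = 1.243
Css,max = 18.6 × 1.243 = 23.12 µg/mL
Css,min = Css,max × e^(−kτ) = 23.12 × 0.1955 ≈ 4.52 µg/mL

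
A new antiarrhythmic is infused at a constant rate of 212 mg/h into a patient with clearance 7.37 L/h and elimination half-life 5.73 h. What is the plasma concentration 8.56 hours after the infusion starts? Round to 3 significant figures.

Css = rate / CL = 212 / 7.37 = 28.77 mg/L
k = ln 2 / 5.73 = 0.1210 h⁻¹
C(t) = Css (1 − e^(−kt)) = 28.77 × (1 − e^(−1.035)) = 28.77 × 0.6449 ≈ 18.6 mg/L

18.6 mg/L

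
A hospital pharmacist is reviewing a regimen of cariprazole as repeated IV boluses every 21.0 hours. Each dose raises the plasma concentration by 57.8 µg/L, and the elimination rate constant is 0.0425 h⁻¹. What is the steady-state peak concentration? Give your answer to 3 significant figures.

Fraction remaining after one interval: e^(−kτ) = e^(−0.04250 × 21.0) = 0.4096
R = 1 / (1 − 0.4096) = 1.694
Css,max = 57.8 × 1.694 ≈ 97.9 µg/L

97.9 µg/L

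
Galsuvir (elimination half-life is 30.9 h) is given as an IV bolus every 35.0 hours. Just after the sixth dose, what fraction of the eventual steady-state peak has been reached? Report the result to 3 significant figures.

0.991

k = ln 2 / 30.9 = 0.02243 h⁻¹
f_n = 1 − e^(−nkτ) = 1 − e^(−6 × 0.02243 × 35.0) = 1 − e^(−4.711) = 1 − 0.008998 ≈ 0.991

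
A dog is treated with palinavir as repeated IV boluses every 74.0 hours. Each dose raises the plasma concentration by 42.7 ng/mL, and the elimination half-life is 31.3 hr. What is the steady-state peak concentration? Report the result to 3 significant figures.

53.0 ng/mL

k = ln 2 / 31.3 = 0.02215 hr⁻¹
Fraction remaining after one interval: e^(−kτ) = e^(−0.02215 × 74.0) = 0.1942
R = 1 / (1 − 0.1942) = 1.241
Css,max = 42.7 × 1.241 ≈ 53.0 ng/mL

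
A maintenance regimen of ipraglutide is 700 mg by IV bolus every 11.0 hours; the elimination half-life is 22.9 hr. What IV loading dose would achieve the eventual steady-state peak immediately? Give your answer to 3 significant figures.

k = ln 2 / 22.9 = 0.03027 hr⁻¹
Accumulation ratio R = 1 / (1 − e^(−kτ)) = 1 / (1 − e^(−0.03027×11.0)) = 1 / (1 − 0.7168) = 3.531
Loading dose = maintenance dose × R = 700 × 3.531 ≈ 2470 mg

2470 mg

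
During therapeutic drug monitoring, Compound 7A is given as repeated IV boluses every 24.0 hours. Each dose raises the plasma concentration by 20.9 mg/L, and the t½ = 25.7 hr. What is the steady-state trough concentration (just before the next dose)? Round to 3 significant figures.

23.0 mg/L

k = ln 2 / 25.7 = 0.02697 hr⁻¹
Fraction remaining after one interval: e^(−kτ) = e^(−0.02697 × 24.0) = 0.5235
R = 1 / (1 − 0.5235) = 2.098
Css,max = 20.9 × 2.098 = 43.86 mg/L
Css,min = Css,max × e^(−kτ) = 43.86 × 0.5235 ≈ 23.0 mg/L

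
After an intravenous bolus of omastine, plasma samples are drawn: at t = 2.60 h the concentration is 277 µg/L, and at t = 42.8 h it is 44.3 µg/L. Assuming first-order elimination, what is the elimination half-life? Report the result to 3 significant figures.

k = ln(C₁/C₂) / (t₂ − t₁) = ln(277/44.3) / (42.8 − 2.60)
  = 1.833 / 40.20 = 0.04560 h⁻¹
t½ = ln 2 / k = ln 2 / 0.04560 ≈ 15.2 hours

15.2 hours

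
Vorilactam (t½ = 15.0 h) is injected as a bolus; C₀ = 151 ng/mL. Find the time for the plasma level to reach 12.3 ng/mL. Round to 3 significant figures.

k = ln 2 / 15.0 = 0.04621 h⁻¹
C(t) = C₀ e^(−kt)  ⇒  t = ln(C₀/C) / k
t = ln(151/12.3) / 0.04621 = 2.508 / 0.04621 ≈ 54.3 hours

54.3 hours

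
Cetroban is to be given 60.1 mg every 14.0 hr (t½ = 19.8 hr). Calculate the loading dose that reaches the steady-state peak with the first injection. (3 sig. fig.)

155 mg

k = ln 2 / 19.8 = 0.03501 hr⁻¹
Accumulation ratio R = 1 / (1 − e^(−kτ)) = 1 / (1 − e^(−0.03501×14.0)) = 1 / (1 − 0.6126) = 2.581
Loading dose = maintenance dose × R = 60.1 × 2.581 ≈ 155 mg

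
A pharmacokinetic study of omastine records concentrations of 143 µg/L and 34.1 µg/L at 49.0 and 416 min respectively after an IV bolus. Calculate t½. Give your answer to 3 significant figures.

177 minutes

k = ln(C₁/C₂) / (t₂ − t₁) = ln(143/34.1) / (416 − 49.0)
  = 1.434 / 367.0 = 0.003906 min⁻¹
t½ = ln 2 / k = ln 2 / 0.003906 ≈ 177 minutes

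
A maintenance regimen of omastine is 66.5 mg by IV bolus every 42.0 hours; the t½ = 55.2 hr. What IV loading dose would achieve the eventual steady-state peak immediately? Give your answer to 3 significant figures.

162 mg

k = ln 2 / 55.2 = 0.01256 hr⁻¹
Accumulation ratio R = 1 / (1 − e^(−kτ)) = 1 / (1 − e^(−0.01256×42.0)) = 1 / (1 − 0.5901) = 2.440
Loading dose = maintenance dose × R = 66.5 × 2.440 ≈ 162 mg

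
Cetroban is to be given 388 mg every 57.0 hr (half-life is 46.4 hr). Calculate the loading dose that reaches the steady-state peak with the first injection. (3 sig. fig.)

k = ln 2 / 46.4 = 0.01494 hr⁻¹
Accumulation ratio R = 1 / (1 − e^(−kτ)) = 1 / (1 − e^(−0.01494×57.0)) = 1 / (1 − 0.4268) = 1.745
Loading dose = maintenance dose × R = 388 × 1.745 ≈ 677 mg

677 mg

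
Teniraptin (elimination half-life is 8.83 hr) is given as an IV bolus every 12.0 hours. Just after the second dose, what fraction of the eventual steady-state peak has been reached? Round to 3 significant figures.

k = ln 2 / 8.83 = 0.07850 hr⁻¹
f_n = 1 − e^(−nkτ) = 1 − e^(−2 × 0.07850 × 12.0) = 1 − e^(−1.884) = 1 − 0.1520 ≈ 0.848

0.848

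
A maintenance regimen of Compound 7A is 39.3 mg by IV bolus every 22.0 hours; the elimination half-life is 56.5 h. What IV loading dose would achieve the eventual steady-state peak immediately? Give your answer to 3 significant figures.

166 mg

k = ln 2 / 56.5 = 0.01227 h⁻¹
Accumulation ratio R = 1 / (1 − e^(−kτ)) = 1 / (1 − e^(−0.01227×22.0)) = 1 / (1 − 0.7635) = 4.228
Loading dose = maintenance dose × R = 39.3 × 4.228 ≈ 166 mg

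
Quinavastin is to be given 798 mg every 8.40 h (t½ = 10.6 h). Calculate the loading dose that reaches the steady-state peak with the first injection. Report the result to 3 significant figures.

1890 mg

k = ln 2 / 10.6 = 0.06539 h⁻¹
Accumulation ratio R = 1 / (1 − e^(−kτ)) = 1 / (1 − e^(−0.06539×8.40)) = 1 / (1 − 0.5774) = 2.366
Loading dose = maintenance dose × R = 798 × 2.366 ≈ 1890 mg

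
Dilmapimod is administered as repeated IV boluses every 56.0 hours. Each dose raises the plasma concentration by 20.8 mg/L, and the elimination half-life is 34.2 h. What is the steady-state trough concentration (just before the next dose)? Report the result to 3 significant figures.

9.85 mg/L

k = ln 2 / 34.2 = 0.02027 h⁻¹
Fraction remaining after one interval: e^(−kτ) = e^(−0.02027 × 56.0) = 0.3214
R = 1 / (1 − 0.3214) = 1.474
Css,max = 20.8 × 1.474 = 30.65 mg/L
Css,min = Css,max × e^(−kτ) = 30.65 × 0.3214 ≈ 9.85 mg/L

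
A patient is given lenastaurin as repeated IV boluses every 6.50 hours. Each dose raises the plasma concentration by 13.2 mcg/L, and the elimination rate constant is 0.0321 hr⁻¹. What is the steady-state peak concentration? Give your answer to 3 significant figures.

Fraction remaining after one interval: e^(−kτ) = e^(−0.03210 × 6.50) = 0.8117
R = 1 / (1 − 0.8117) = 5.310
Css,max = 13.2 × 5.310 ≈ 70.1 mcg/L

70.1 mcg/L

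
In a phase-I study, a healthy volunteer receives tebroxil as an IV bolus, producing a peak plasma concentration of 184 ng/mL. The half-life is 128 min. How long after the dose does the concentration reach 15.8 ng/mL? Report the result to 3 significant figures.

k = ln 2 / 128 = 0.005415 min⁻¹
C(t) = C₀ e^(−kt)  ⇒  t = ln(C₀/C) / k
t = ln(184/15.8) / 0.005415 = 2.455 / 0.005415 ≈ 453 minutes

453 minutes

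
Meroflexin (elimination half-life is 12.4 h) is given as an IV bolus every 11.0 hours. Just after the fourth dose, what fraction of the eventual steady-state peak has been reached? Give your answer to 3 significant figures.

k = ln 2 / 12.4 = 0.05590 h⁻¹
f_n = 1 − e^(−nkτ) = 1 − e^(−4 × 0.05590 × 11.0) = 1 − e^(−2.460) = 1 − 0.08547 ≈ 0.915

0.915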